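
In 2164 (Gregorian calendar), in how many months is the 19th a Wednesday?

2

Check the 19th of each month of 2164: Jan 19: Thu, Feb 19: Sun, Mar 19: Mon, Apr 19: Thu, May 19: Sat, Jun 19: Tue, Jul 19: Thu, Aug 19: Sun, Sep 19: Wed, Oct 19: Fri, Nov 19: Mon, Dec 19: Wed.
Wednesday occurs in September, December — 2 months.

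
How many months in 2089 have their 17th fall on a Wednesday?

1

Check the 17th of each month of 2089: Jan 17: Mon, Feb 17: Thu, Mar 17: Thu, Apr 17: Sun, May 17: Tue, Jun 17: Fri, Jul 17: Sun, Aug 17: Wed, Sep 17: Sat, Oct 17: Mon, Nov 17: Thu, Dec 17: Sat.
Wednesday occurs in August — 1 month.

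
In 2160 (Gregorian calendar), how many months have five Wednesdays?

5

A month of length L has five Wednesdays iff its first Wednesday is on day ≤ L−28 (so day 1–3 in a 31-day month, 1–2 in a 30-day month, day 1 in a leap February).
Checking each month of 2160: Jan starts Tue (31d) ✓; Feb starts Fri (29d); Mar starts Sat (31d); Apr starts Tue (30d) ✓; May starts Thu (31d); Jun starts Sun (30d); Jul starts Tue (31d) ✓; Aug starts Fri (31d); Sep starts Mon (30d); Oct starts Wed (31d) ✓; Nov starts Sat (30d); Dec starts Mon (31d) ✓.
Five-Wednesday months: January, April, July, October, December → 5.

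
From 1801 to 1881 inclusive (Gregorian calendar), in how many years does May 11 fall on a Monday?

12

Track May 11's weekday year by year (advancing +1, or +2 across a Feb 29):
  1801: Mon ✓  1802: Tue (+1)  1803: Wed (+1)  1804: Fri (+2)  1805: Sat (+1)
  1806: Sun (+1)  1807: Mon (+1) ✓  1808: Wed (+2)  1809: Thu (+1)  1810: Fri (+1)
  1811: Sat (+1)  1812: Mon (+2) ✓  1813: Tue (+1)  1814: Wed (+1)  … (53 more years) …
  1868: Mon (+2) ✓  1869: Tue (+1)  1870: Wed (+1)  1871: Thu (+1)  1872: Sat (+2)
  1873: Sun (+1)  1874: Mon (+1) ✓  1875: Tue (+1)  1876: Thu (+2)  1877: Fri (+1)
  1878: Sat (+1)  1879: Sun (+1)  1880: Tue (+2)  1881: Wed (+1)
Monday years: 1801, 1807, 1812, 1818, 1829, 1835, 1840, 1846, 1857, 1863, 1868, 1874 — 12 in total.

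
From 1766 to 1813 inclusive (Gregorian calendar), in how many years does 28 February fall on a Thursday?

7

Track 28 February's weekday year by year (advancing +1, or +2 across a Feb 29):
  1766: Fri  1767: Sat (+1)  1768: Sun (+1)  1769: Tue (+2)  1770: Wed (+1)
  1771: Thu (+1) ✓  1772: Fri (+1)  1773: Sun (+2)  1774: Mon (+1)  1775: Tue (+1)
  1776: Wed (+1)  1777: Fri (+2)  1778: Sat (+1)  1779: Sun (+1)  … (20 more years) …
  1800: Fri (+1)  1801: Sat (+1)  1802: Sun (+1)  1803: Mon (+1)  1804: Tue (+1)
  1805: Thu (+2) ✓  1806: Fri (+1)  1807: Sat (+1)  1808: Sun (+1)  1809: Tue (+2)
  1810: Wed (+1)  1811: Thu (+1) ✓  1812: Fri (+1)  1813: Sun (+2)
Thursday years: 1771, 1782, 1788, 1793, 1799, 1805, 1811 — 7 in total.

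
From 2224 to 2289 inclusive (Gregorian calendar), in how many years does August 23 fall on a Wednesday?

9

Track August 23's weekday year by year (advancing +1, or +2 across a Feb 29):
  2224: Mon  2225: Tue (+1)  2226: Wed (+1) ✓  2227: Thu (+1)  2228: Sat (+2)
  2229: Sun (+1)  2230: Mon (+1)  2231: Tue (+1)  2232: Thu (+2)  2233: Fri (+1)
  2234: Sat (+1)  2235: Sun (+1)  2236: Tue (+2)  2237: Wed (+1) ✓  … (38 more years) …
  2276: Wed (+2) ✓  2277: Thu (+1)  2278: Fri (+1)  2279: Sat (+1)  2280: Mon (+2)
  2281: Tue (+1)  2282: Wed (+1) ✓  2283: Thu (+1)  2284: Sat (+2)  2285: Sun (+1)
  2286: Mon (+1)  2287: Tue (+1)  2288: Thu (+2)  2289: Fri (+1)
Wednesday years: 2226, 2237, 2243, 2248, 2254, 2265, 2271, 2276, 2282 — 9 in total.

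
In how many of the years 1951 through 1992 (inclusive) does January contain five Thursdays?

19

January has 31 days; it has five Thursdays when Thursday falls among the first (month-length − 28) days — i.e. when January 1 is one of Thursday/Wednesday/Tuesday.
January 1 by year: 1951:Mon 1952:Tue✓ 1953:Thu✓ 1954:Fri 1955:Sat 1956:Sun 1957:Tue✓ 1958:Wed✓ 1959:Thu✓ 1960:Fri 1961:Sun 1962:Mon 1963:Tue✓ 1964:Wed✓ 1965:Fri …(12 more)… 1978:Sun 1979:Mon 1980:Tue✓ 1981:Thu✓ 1982:Fri 1983:Sat 1984:Sun 1985:Tue✓ 1986:Wed✓ 1987:Thu✓ 1988:Fri 1989:Sun 1990:Mon 1991:Tue✓ 1992:Wed✓
Years with five Thursdays: 1952, 1953, 1957, 1958, 1959, 1963, 1964, 1969, 1970, 1974, 1975, 1976, 1980, 1981, 1985, 1986, 1987, 1991, 1992 → 19.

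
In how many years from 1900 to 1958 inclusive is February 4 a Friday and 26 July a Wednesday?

Check each year's weekday for February 4 and 26 July:
  1900: Sun/Thu  1901: Mon/Fri  1902: Tue/Sat  1903: Wed/Sun  1904: Thu/Tue  1905: Sat/Wed  1906: Sun/Thu  1907: Mon/Fri  1908: Tue/Sun  1909: Thu/Mon  1910: Fri/Tue  1911: Sat/Wed  1912: Sun/Fri  1913: Tue/Sat  …(31 more)…  1945: Sun/Thu  1946: Mon/Fri  1947: Tue/Sat  1948: Wed/Mon  1949: Fri/Tue  1950: Sat/Wed  1951: Sun/Thu  1952: Mon/Sat  1953: Wed/Sun  1954: Thu/Mon  1955: Fri/Tue  1956: Sat/Thu  1957: Mon/Fri  1958: Tue/Sat
Both conditions hold in: 1916, 1944 — 2.

2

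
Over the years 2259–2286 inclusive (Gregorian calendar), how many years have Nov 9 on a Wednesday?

Track Nov 9's weekday year by year (advancing +1, or +2 across a Feb 29):
  2259: Wed ✓  2260: Fri (+2)  2261: Sat (+1)  2262: Sun (+1)  2263: Mon (+1)
  2264: Wed (+2) ✓  2265: Thu (+1)  2266: Fri (+1)  2267: Sat (+1)  2268: Mon (+2)
  2269: Tue (+1)  2270: Wed (+1) ✓  2271: Thu (+1)  2272: Sat (+2)  2273: Sun (+1)
  2274: Mon (+1)  2275: Tue (+1)  2276: Thu (+2)  2277: Fri (+1)  2278: Sat (+1)
  2279: Sun (+1)  2280: Tue (+2)  2281: Wed (+1) ✓  2282: Thu (+1)  2283: Fri (+1)
  2284: Sun (+2)  2285: Mon (+1)  2286: Tue (+1)
Wednesday years: 2259, 2264, 2270, 2281 — 4 in total.

4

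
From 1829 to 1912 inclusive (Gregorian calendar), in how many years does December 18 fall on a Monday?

12

Track December 18's weekday year by year (advancing +1, or +2 across a Feb 29):
  1829: Fri  1830: Sat (+1)  1831: Sun (+1)  1832: Tue (+2)  1833: Wed (+1)
  1834: Thu (+1)  1835: Fri (+1)  1836: Sun (+2)  1837: Mon (+1) ✓  1838: Tue (+1)
  1839: Wed (+1)  1840: Fri (+2)  1841: Sat (+1)  1842: Sun (+1)  … (56 more years) …
  1899: Mon (+1) ✓  1900: Tue (+1)  1901: Wed (+1)  1902: Thu (+1)  1903: Fri (+1)
  1904: Sun (+2)  1905: Mon (+1) ✓  1906: Tue (+1)  1907: Wed (+1)  1908: Fri (+2)
  1909: Sat (+1)  1910: Sun (+1)  1911: Mon (+1) ✓  1912: Wed (+2)
Monday years: 1837, 1843, 1848, 1854, 1865, 1871, 1876, 1882, 1893, 1899, 1905, 1911 — 12 in total.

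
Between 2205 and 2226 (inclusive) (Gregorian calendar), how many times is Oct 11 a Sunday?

3

Track Oct 11's weekday year by year (advancing +1, or +2 across a Feb 29):
  2205: Fri  2206: Sat (+1)  2207: Sun (+1) ✓  2208: Tue (+2)  2209: Wed (+1)
  2210: Thu (+1)  2211: Fri (+1)  2212: Sun (+2) ✓  2213: Mon (+1)  2214: Tue (+1)
  2215: Wed (+1)  2216: Fri (+2)  2217: Sat (+1)  2218: Sun (+1) ✓  2219: Mon (+1)
  2220: Wed (+2)  2221: Thu (+1)  2222: Fri (+1)  2223: Sat (+1)  2224: Mon (+2)
  2225: Tue (+1)  2226: Wed (+1)
Sunday years: 2207, 2212, 2218 — 3 in total.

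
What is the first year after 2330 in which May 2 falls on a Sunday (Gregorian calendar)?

From one year to the next, a fixed date's weekday advances by 1, or by 2 when a Feb 29 lies between the two dates.
2330: May 2 is Friday.
2331: Saturday (+1)
2332: Monday (+2)
2333: Tuesday (+1)
2334: Wednesday (+1)
2335: Thursday (+1)
2336: Saturday (+2)
2337: Sunday (+1)
May 2 falls on a Sunday in 2337.

2337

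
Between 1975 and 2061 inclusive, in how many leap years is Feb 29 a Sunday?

Leap years in 1975–2061: 22 of them.
Feb 29 weekday advances by 5 (mod 7) from one leap year to the next four years later (or differs when a century non-leap intervenes).
Leap-day weekdays: 1976:Sun✓ 1980:Fri 1984:Wed 1988:Mon 1992:Sat 1996:Thu 2000:Tue 2004:Sun✓ 2008:Fri 2012:Wed 2016:Mon 2020:Sat 2024:Thu 2028:Tue 2032:Sun✓ 2036:Fri 2040:Wed 2044:Mon 2048:Sat 2052:Thu 2056:Tue 2060:Sun✓
Sunday: 1976, 2004, 2032, 2060 → 4.

4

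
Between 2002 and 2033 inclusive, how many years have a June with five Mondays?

June has 30 days; it has five Mondays when Monday falls among the first (month-length − 28) days — i.e. when June 1 is one of Monday/Sunday.
June 1 by year: 2002:Sat 2003:Sun✓ 2004:Tue 2005:Wed 2006:Thu 2007:Fri 2008:Sun✓ 2009:Mon✓ 2010:Tue 2011:Wed 2012:Fri 2013:Sat 2014:Sun✓ 2015:Mon✓ 2016:Wed 2017:Thu 2018:Fri 2019:Sat 2020:Mon✓ 2021:Tue 2022:Wed 2023:Thu 2024:Sat 2025:Sun✓ 2026:Mon✓ 2027:Tue 2028:Thu 2029:Fri 2030:Sat 2031:Sun✓ 2032:Tue 2033:Wed
Years with five Mondays: 2003, 2008, 2009, 2014, 2015, 2020, 2025, 2026, 2031 → 9.

9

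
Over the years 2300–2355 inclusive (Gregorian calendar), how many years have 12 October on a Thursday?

Track 12 October's weekday year by year (advancing +1, or +2 across a Feb 29):
  2300: Fri  2301: Sat (+1)  2302: Sun (+1)  2303: Mon (+1)  2304: Wed (+2)
  2305: Thu (+1) ✓  2306: Fri (+1)  2307: Sat (+1)  2308: Mon (+2)  2309: Tue (+1)
  2310: Wed (+1)  2311: Thu (+1) ✓  2312: Sat (+2)  2313: Sun (+1)  … (28 more years) …
  2342: Mon (+1)  2343: Tue (+1)  2344: Thu (+2) ✓  2345: Fri (+1)  2346: Sat (+1)
  2347: Sun (+1)  2348: Tue (+2)  2349: Wed (+1)  2350: Thu (+1) ✓  2351: Fri (+1)
  2352: Sun (+2)  2353: Mon (+1)  2354: Tue (+1)  2355: Wed (+1)
Thursday years: 2305, 2311, 2316, 2322, 2333, 2339, 2344, 2350 — 8 in total.

8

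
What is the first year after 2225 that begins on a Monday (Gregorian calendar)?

Jan 1 advances by 2 weekdays after a leap year and by 1 after a common year.
2225: Jan 1 is Saturday.
2226: Sunday
2227: Monday
2227 begins on a Monday

2227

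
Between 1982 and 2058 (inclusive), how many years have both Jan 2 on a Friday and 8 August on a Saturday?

Check each year's weekday for Jan 2 and 8 August:
  1982: Sat/Sun  1983: Sun/Mon  1984: Mon/Wed  1985: Wed/Thu  1986: Thu/Fri  1987: Fri/Sat ✓  1988: Sat/Mon  1989: Mon/Tue  1990: Tue/Wed  1991: Wed/Thu  1992: Thu/Sat  1993: Sat/Sun  1994: Sun/Mon  1995: Mon/Tue  …(49 more)…  2045: Mon/Tue  2046: Tue/Wed  2047: Wed/Thu  2048: Thu/Sat  2049: Sat/Sun  2050: Sun/Mon  2051: Mon/Tue  2052: Tue/Thu  2053: Thu/Fri  2054: Fri/Sat ✓  2055: Sat/Sun  2056: Sun/Tue  2057: Tue/Wed  2058: Wed/Thu
Both conditions hold in: 1987, 1998, 2009, 2015, 2026, 2037, 2043, 2054 — 8.

8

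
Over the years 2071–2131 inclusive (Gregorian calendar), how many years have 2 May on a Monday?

9

Track 2 May's weekday year by year (advancing +1, or +2 across a Feb 29):
  2071: Sat  2072: Mon (+2) ✓  2073: Tue (+1)  2074: Wed (+1)  2075: Thu (+1)
  2076: Sat (+2)  2077: Sun (+1)  2078: Mon (+1) ✓  2079: Tue (+1)  2080: Thu (+2)
  2081: Fri (+1)  2082: Sat (+1)  2083: Sun (+1)  2084: Tue (+2)  … (33 more years) …
  2118: Mon (+1) ✓  2119: Tue (+1)  2120: Thu (+2)  2121: Fri (+1)  2122: Sat (+1)
  2123: Sun (+1)  2124: Tue (+2)  2125: Wed (+1)  2126: Thu (+1)  2127: Fri (+1)
  2128: Sun (+2)  2129: Mon (+1) ✓  2130: Tue (+1)  2131: Wed (+1)
Monday years: 2072, 2078, 2089, 2095, 2101, 2107, 2112, 2118, 2129 — 9 in total.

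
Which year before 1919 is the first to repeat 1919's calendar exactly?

1913

Two years share a calendar iff Jan 1 falls on the same weekday and both are leap or both are common. 1919: Jan 1 is Wednesday, common year.
1918: Jan 1 Tuesday, common
1917: Jan 1 Monday, common
1916: Jan 1 Saturday, leap
1915: Jan 1 Friday, common
1914: Jan 1 Thursday, common
1913: Jan 1 Wednesday, common
1913 matches on both conditions.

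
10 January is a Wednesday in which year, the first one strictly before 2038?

2035

From one year to the next, a fixed date's weekday advances by 1, or by 2 when a Feb 29 lies between the two dates.
2038: January 10 is Sunday.
2037: Saturday (−1)
2036: Thursday (−2)
2035: Wednesday (−1)
10 January falls on a Wednesday in 2035.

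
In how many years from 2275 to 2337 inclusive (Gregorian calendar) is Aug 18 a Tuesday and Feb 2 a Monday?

Check each year's weekday for Aug 18 and Feb 2:
  2275: Wed/Tue  2276: Fri/Wed  2277: Sat/Fri  2278: Sun/Sat  2279: Mon/Sun  2280: Wed/Mon  2281: Thu/Wed  2282: Fri/Thu  2283: Sat/Fri  2284: Mon/Sat  2285: Tue/Mon ✓  2286: Wed/Tue  2287: Thu/Wed  2288: Sat/Thu  …(35 more)…  2324: Mon/Sat  2325: Tue/Mon ✓  2326: Wed/Tue  2327: Thu/Wed  2328: Sat/Thu  2329: Sun/Sat  2330: Mon/Sun  2331: Tue/Mon ✓  2332: Thu/Tue  2333: Fri/Thu  2334: Sat/Fri  2335: Sun/Sat  2336: Tue/Sun  2337: Wed/Tue
Both conditions hold in: 2285, 2291, 2303, 2314, 2325, 2331 — 6.

6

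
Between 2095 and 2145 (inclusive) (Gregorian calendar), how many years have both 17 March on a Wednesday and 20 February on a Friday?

Check each year's weekday for 17 March and 20 February:
  2095: Thu/Sun  2096: Sat/Mon  2097: Sun/Wed  2098: Mon/Thu  2099: Tue/Fri  2100: Wed/Sat  2101: Thu/Sun  2102: Fri/Mon  2103: Sat/Tue  2104: Mon/Wed  2105: Tue/Fri  2106: Wed/Sat  2107: Thu/Sun  2108: Sat/Mon  …(23 more)…  2132: Mon/Wed  2133: Tue/Fri  2134: Wed/Sat  2135: Thu/Sun  2136: Sat/Mon  2137: Sun/Wed  2138: Mon/Thu  2139: Tue/Fri  2140: Thu/Sat  2141: Fri/Mon  2142: Sat/Tue  2143: Sun/Wed  2144: Tue/Thu  2145: Wed/Sat
Both conditions hold in: 2128 — 1.

1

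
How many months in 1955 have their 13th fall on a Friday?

Check the 13th of each month of 1955: Jan 13: Thu, Feb 13: Sun, Mar 13: Sun, Apr 13: Wed, May 13: Fri, Jun 13: Mon, Jul 13: Wed, Aug 13: Sat, Sep 13: Tue, Oct 13: Thu, Nov 13: Sun, Dec 13: Tue.
Friday occurs in May — 1 month.

1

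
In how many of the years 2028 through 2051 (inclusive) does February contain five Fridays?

1

February has 28 days (29 in leap years); it has five Fridays when Friday falls among the first (month-length − 28) days — i.e. when February 1 is Friday in a leap year (never in a common year).
February 1 by year: 2028:Tue 2029:Thu 2030:Fri 2031:Sat 2032:Sun 2033:Tue 2034:Wed 2035:Thu 2036:Fri✓ 2037:Sun 2038:Mon 2039:Tue 2040:Wed 2041:Fri 2042:Sat 2043:Sun 2044:Mon 2045:Wed 2046:Thu 2047:Fri 2048:Sat 2049:Mon 2050:Tue 2051:Wed
Years with five Fridays: 2036 → 1.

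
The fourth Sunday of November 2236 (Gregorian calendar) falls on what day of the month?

27

November 1, 2236 is a Tuesday, so the first Sunday is the 6th.
The fourth Sunday is 6 + 21 = 27.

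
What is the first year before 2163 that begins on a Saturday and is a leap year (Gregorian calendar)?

Jan 1 advances by 2 weekdays after a leap year and by 1 after a common year.
2163: Jan 1 is Saturday.
2162: Friday
2161: Thursday
2160: Tuesday (leap)
2159: Monday
2158: Sunday
2157: Saturday
2156: Thursday (leap)
2155: Wednesday
2154: Tuesday
2153: Monday
2152: Saturday (leap)
2152 begins on a Saturday and is a leap year.

2152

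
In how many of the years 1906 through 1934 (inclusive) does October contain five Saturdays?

October has 31 days; it has five Saturdays when Saturday falls among the first (month-length − 28) days — i.e. when October 1 is one of Saturday/Friday/Thursday.
October 1 by year: 1906:Mon 1907:Tue 1908:Thu✓ 1909:Fri✓ 1910:Sat✓ 1911:Sun 1912:Tue 1913:Wed 1914:Thu✓ 1915:Fri✓ 1916:Sun 1917:Mon 1918:Tue 1919:Wed 1920:Fri✓ 1921:Sat✓ 1922:Sun 1923:Mon 1924:Wed 1925:Thu✓ 1926:Fri✓ 1927:Sat✓ 1928:Mon 1929:Tue 1930:Wed 1931:Thu✓ 1932:Sat✓ 1933:Sun 1934:Mon
Years with five Saturdays: 1908, 1909, 1910, 1914, 1915, 1920, 1921, 1925, 1926, 1927, 1931, 1932 → 12.

12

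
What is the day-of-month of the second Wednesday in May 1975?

May 1, 1975 is a Thursday, so the first Wednesday is the 7th.
The second Wednesday is 7 + 7 = 14.

14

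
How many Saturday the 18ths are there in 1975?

Check the 18th of each month of 1975: Jan 18: Sat, Feb 18: Tue, Mar 18: Tue, Apr 18: Fri, May 18: Sun, Jun 18: Wed, Jul 18: Fri, Aug 18: Mon, Sep 18: Thu, Oct 18: Sat, Nov 18: Tue, Dec 18: Thu.
Saturday occurs in January, October — 2 months.

2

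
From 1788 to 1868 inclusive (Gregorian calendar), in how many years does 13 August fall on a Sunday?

10

Track 13 August's weekday year by year (advancing +1, or +2 across a Feb 29):
  1788: Wed  1789: Thu (+1)  1790: Fri (+1)  1791: Sat (+1)  1792: Mon (+2)
  1793: Tue (+1)  1794: Wed (+1)  1795: Thu (+1)  1796: Sat (+2)  1797: Sun (+1) ✓
  1798: Mon (+1)  1799: Tue (+1)  1800: Wed (+1)  1801: Thu (+1)  … (53 more years) …
  1855: Mon (+1)  1856: Wed (+2)  1857: Thu (+1)  1858: Fri (+1)  1859: Sat (+1)
  1860: Mon (+2)  1861: Tue (+1)  1862: Wed (+1)  1863: Thu (+1)  1864: Sat (+2)
  1865: Sun (+1) ✓  1866: Mon (+1)  1867: Tue (+1)  1868: Thu (+2)
Sunday years: 1797, 1809, 1815, 1820, 1826, 1837, 1843, 1848, 1854, 1865 — 10 in total.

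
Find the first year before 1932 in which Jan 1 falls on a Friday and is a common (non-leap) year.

1926

Jan 1 advances by 2 weekdays after a leap year and by 1 after a common year.
1932: Jan 1 is Friday (leap).
1931: Thursday
1930: Wednesday
1929: Tuesday
1928: Sunday (leap)
1927: Saturday
1926: Friday
1926 begins on a Friday and is a common year.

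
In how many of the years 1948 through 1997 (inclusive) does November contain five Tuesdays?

15

November has 30 days; it has five Tuesdays when Tuesday falls among the first (month-length − 28) days — i.e. when November 1 is one of Tuesday/Monday.
November 1 by year: 1948:Mon✓ 1949:Tue✓ 1950:Wed 1951:Thu 1952:Sat 1953:Sun 1954:Mon✓ 1955:Tue✓ 1956:Thu 1957:Fri 1958:Sat 1959:Sun 1960:Tue✓ 1961:Wed 1962:Thu …(20 more)… 1983:Tue✓ 1984:Thu 1985:Fri 1986:Sat 1987:Sun 1988:Tue✓ 1989:Wed 1990:Thu 1991:Fri 1992:Sun 1993:Mon✓ 1994:Tue✓ 1995:Wed 1996:Fri 1997:Sat
Years with five Tuesdays: 1948, 1949, 1954, 1955, 1960, 1965, 1966, 1971, 1976, 1977, 1982, 1983, 1988, 1993, 1994 → 15.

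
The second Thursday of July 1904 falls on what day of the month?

July 1, 1904 is a Friday, so the first Thursday is the 7th.
The second Thursday is 7 + 7 = 14.

14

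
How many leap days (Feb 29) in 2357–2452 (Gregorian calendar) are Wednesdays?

3

Leap years in 2357–2452: 24 of them.
Feb 29 weekday advances by 5 (mod 7) from one leap year to the next four years later (or differs when a century non-leap intervenes).
Leap-day weekdays: 2360:Mon 2364:Sat 2368:Thu 2372:Tue 2376:Sun 2380:Fri 2384:Wed✓ 2388:Mon 2392:Sat 2396:Thu 2400:Tue 2404:Sun 2408:Fri 2412:Wed✓ 2416:Mon 2420:Sat 2424:Thu 2428:Tue 2432:Sun 2436:Fri 2440:Wed✓ 2444:Mon 2448:Sat 2452:Thu
Wednesday: 2384, 2412, 2440 → 3.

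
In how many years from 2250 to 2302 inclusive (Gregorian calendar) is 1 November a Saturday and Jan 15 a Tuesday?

2

Check each year's weekday for 1 November and Jan 15:
  2250: Fri/Tue  2251: Sat/Wed  2252: Mon/Thu  2253: Tue/Sat  2254: Wed/Sun  2255: Thu/Mon  2256: Sat/Tue ✓  2257: Sun/Thu  2258: Mon/Fri  2259: Tue/Sat  2260: Thu/Sun  2261: Fri/Tue  2262: Sat/Wed  2263: Sun/Thu  …(25 more)…  2289: Fri/Tue  2290: Sat/Wed  2291: Sun/Thu  2292: Tue/Fri  2293: Wed/Sun  2294: Thu/Mon  2295: Fri/Tue  2296: Sun/Wed  2297: Mon/Fri  2298: Tue/Sat  2299: Wed/Sun  2300: Thu/Mon  2301: Fri/Tue  2302: Sat/Wed
Both conditions hold in: 2256, 2284 — 2.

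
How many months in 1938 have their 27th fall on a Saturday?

Check the 27th of each month of 1938: Jan 27: Thu, Feb 27: Sun, Mar 27: Sun, Apr 27: Wed, May 27: Fri, Jun 27: Mon, Jul 27: Wed, Aug 27: Sat, Sep 27: Tue, Oct 27: Thu, Nov 27: Sun, Dec 27: Tue.
Saturday occurs in August — 1 month.

1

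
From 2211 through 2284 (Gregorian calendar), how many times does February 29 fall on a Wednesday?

Leap years in 2211–2284: 19 of them.
Feb 29 weekday advances by 5 (mod 7) from one leap year to the next four years later (or differs when a century non-leap intervenes).
Leap-day weekdays: 2212:Sat 2216:Thu 2220:Tue 2224:Sun 2228:Fri 2232:Wed✓ 2236:Mon 2240:Sat 2244:Thu 2248:Tue 2252:Sun 2256:Fri 2260:Wed✓ 2264:Mon 2268:Sat 2272:Thu 2276:Tue 2280:Sun 2284:Fri
Wednesday: 2232, 2260 → 2.

2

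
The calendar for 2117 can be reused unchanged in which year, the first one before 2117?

2106

Two years share a calendar iff Jan 1 falls on the same weekday and both are leap or both are common. 2117: Jan 1 is Friday, common year.
2116: Jan 1 Wednesday, leap
2115: Jan 1 Tuesday, common
2114: Jan 1 Monday, common
2113: Jan 1 Sunday, common
2112: Jan 1 Friday, leap
2111: Jan 1 Thursday, common
2110: Jan 1 Wednesday, common
2109: Jan 1 Tuesday, common
2108: Jan 1 Sunday, leap
2107: Jan 1 Saturday, common
2106: Jan 1 Friday, common
2106 matches on both conditions.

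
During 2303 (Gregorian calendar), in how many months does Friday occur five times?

A month of length L has five Fridays iff its first Friday is on day ≤ L−28 (so day 1–3 in a 31-day month, 1–2 in a 30-day month, day 1 in a leap February).
Checking each month of 2303: Jan starts Thu (31d) ✓; Feb starts Sun (28d); Mar starts Sun (31d); Apr starts Wed (30d); May starts Fri (31d) ✓; Jun starts Mon (30d); Jul starts Wed (31d) ✓; Aug starts Sat (31d); Sep starts Tue (30d); Oct starts Thu (31d) ✓; Nov starts Sun (30d); Dec starts Tue (31d).
Five-Friday months: January, May, July, October → 4.

4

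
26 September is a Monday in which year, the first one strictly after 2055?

2061

From one year to the next, a fixed date's weekday advances by 1, or by 2 when a Feb 29 lies between the two dates.
2055: September 26 is Sunday.
2056: Tuesday (+2)
2057: Wednesday (+1)
2058: Thursday (+1)
2059: Friday (+1)
2060: Sunday (+2)
2061: Monday (+1)
26 September falls on a Monday in 2061.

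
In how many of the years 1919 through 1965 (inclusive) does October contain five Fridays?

October has 31 days; it has five Fridays when Friday falls among the first (month-length − 28) days — i.e. when October 1 is one of Friday/Thursday/Wednesday.
October 1 by year: 1919:Wed✓ 1920:Fri✓ 1921:Sat 1922:Sun 1923:Mon 1924:Wed✓ 1925:Thu✓ 1926:Fri✓ 1927:Sat 1928:Mon 1929:Tue 1930:Wed✓ 1931:Thu✓ 1932:Sat 1933:Sun …(17 more)… 1951:Mon 1952:Wed✓ 1953:Thu✓ 1954:Fri✓ 1955:Sat 1956:Mon 1957:Tue 1958:Wed✓ 1959:Thu✓ 1960:Sat 1961:Sun 1962:Mon 1963:Tue 1964:Thu✓ 1965:Fri✓
Years with five Fridays: 1919, 1920, 1924, 1925, 1926, 1930, 1931, 1936, 1937, 1941, 1942, 1943, 1947, 1948, 1952, 1953, 1954, 1958, 1959, 1964, 1965 → 21.

21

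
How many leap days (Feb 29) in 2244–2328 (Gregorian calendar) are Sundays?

Leap years in 2244–2328: 21 of them.
Feb 29 weekday advances by 5 (mod 7) from one leap year to the next four years later (or differs when a century non-leap intervenes).
Leap-day weekdays: 2244:Thu 2248:Tue 2252:Sun✓ 2256:Fri 2260:Wed 2264:Mon 2268:Sat 2272:Thu 2276:Tue 2280:Sun✓ 2284:Fri 2288:Wed 2292:Mon 2296:Sat 2304:Mon 2308:Sat 2312:Thu 2316:Tue 2320:Sun✓ 2324:Fri 2328:Wed
Sunday: 2252, 2280, 2320 → 3.

3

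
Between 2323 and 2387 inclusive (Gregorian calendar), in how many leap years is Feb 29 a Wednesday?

3

Leap years in 2323–2387: 16 of them.
Feb 29 weekday advances by 5 (mod 7) from one leap year to the next four years later (or differs when a century non-leap intervenes).
Leap-day weekdays: 2324:Fri 2328:Wed✓ 2332:Mon 2336:Sat 2340:Thu 2344:Tue 2348:Sun 2352:Fri 2356:Wed✓ 2360:Mon 2364:Sat 2368:Thu 2372:Tue 2376:Sun 2380:Fri 2384:Wed✓
Wednesday: 2328, 2356, 2384 → 3.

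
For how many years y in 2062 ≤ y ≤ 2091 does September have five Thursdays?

September has 30 days; it has five Thursdays when Thursday falls among the first (month-length − 28) days — i.e. when September 1 is one of Thursday/Wednesday.
September 1 by year: 2062:Fri 2063:Sat 2064:Mon 2065:Tue 2066:Wed✓ 2067:Thu✓ 2068:Sat 2069:Sun 2070:Mon 2071:Tue 2072:Thu✓ 2073:Fri 2074:Sat 2075:Sun 2076:Tue 2077:Wed✓ 2078:Thu✓ 2079:Fri 2080:Sun 2081:Mon 2082:Tue 2083:Wed✓ 2084:Fri 2085:Sat 2086:Sun 2087:Mon 2088:Wed✓ 2089:Thu✓ 2090:Fri 2091:Sat
Years with five Thursdays: 2066, 2067, 2072, 2077, 2078, 2083, 2088, 2089 → 8.

8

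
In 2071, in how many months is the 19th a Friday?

Check the 19th of each month of 2071: Jan 19: Mon, Feb 19: Thu, Mar 19: Thu, Apr 19: Sun, May 19: Tue, Jun 19: Fri, Jul 19: Sun, Aug 19: Wed, Sep 19: Sat, Oct 19: Mon, Nov 19: Thu, Dec 19: Sat.
Friday occurs in June — 1 month.

1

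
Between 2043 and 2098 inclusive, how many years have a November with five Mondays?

November has 30 days; it has five Mondays when Monday falls among the first (month-length − 28) days — i.e. when November 1 is one of Monday/Sunday.
November 1 by year: 2043:Sun✓ 2044:Tue 2045:Wed 2046:Thu 2047:Fri 2048:Sun✓ 2049:Mon✓ 2050:Tue 2051:Wed 2052:Fri 2053:Sat 2054:Sun✓ 2055:Mon✓ 2056:Wed 2057:Thu …(26 more)… 2084:Wed 2085:Thu 2086:Fri 2087:Sat 2088:Mon✓ 2089:Tue 2090:Wed 2091:Thu 2092:Sat 2093:Sun✓ 2094:Mon✓ 2095:Tue 2096:Thu 2097:Fri 2098:Sat
Years with five Mondays: 2043, 2048, 2049, 2054, 2055, 2060, 2065, 2066, 2071, 2076, 2077, 2082, 2083, 2088, 2093, 2094 → 16.

16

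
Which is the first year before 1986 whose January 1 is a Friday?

1982

Jan 1 advances by 2 weekdays after a leap year and by 1 after a common year.
1986: Jan 1 is Wednesday.
1985: Tuesday
1984: Sunday (leap)
1983: Saturday
1982: Friday
1982 begins on a Friday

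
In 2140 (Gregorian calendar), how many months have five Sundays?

4

A month of length L has five Sundays iff its first Sunday is on day ≤ L−28 (so day 1–3 in a 31-day month, 1–2 in a 30-day month, day 1 in a leap February).
Checking each month of 2140: Jan starts Fri (31d) ✓; Feb starts Mon (29d); Mar starts Tue (31d); Apr starts Fri (30d); May starts Sun (31d) ✓; Jun starts Wed (30d); Jul starts Fri (31d) ✓; Aug starts Mon (31d); Sep starts Thu (30d); Oct starts Sat (31d) ✓; Nov starts Tue (30d); Dec starts Thu (31d).
Five-Sunday months: January, May, July, October → 4.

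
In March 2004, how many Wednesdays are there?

March 2004 has 31 days and begins on Monday.
The first Wednesday is March 3.
Wednesdays fall on 3, 10, 17, 24, 31 — that's 5.

5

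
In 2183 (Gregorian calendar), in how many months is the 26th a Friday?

Check the 26th of each month of 2183: Jan 26: Sun, Feb 26: Wed, Mar 26: Wed, Apr 26: Sat, May 26: Mon, Jun 26: Thu, Jul 26: Sat, Aug 26: Tue, Sep 26: Fri, Oct 26: Sun, Nov 26: Wed, Dec 26: Fri.
Friday occurs in September, December — 2 months.

2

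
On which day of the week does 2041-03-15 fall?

January 1, 2041 is a Tuesday.
March 15 is day 74 of the year, i.e. 73 days after Jan 1.
73 mod 7 = 3, so advance 3 weekdays from Tuesday: Friday.

Friday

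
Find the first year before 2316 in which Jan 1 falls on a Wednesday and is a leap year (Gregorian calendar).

2308

Jan 1 advances by 2 weekdays after a leap year and by 1 after a common year.
2316: Jan 1 is Saturday (leap).
2315: Friday
2314: Thursday
2313: Wednesday
2312: Monday (leap)
2311: Sunday
2310: Saturday
2309: Friday
2308: Wednesday (leap)
2308 begins on a Wednesday and is a leap year.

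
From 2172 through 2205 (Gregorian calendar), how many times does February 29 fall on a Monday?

1

Leap years in 2172–2205: 8 of them.
Feb 29 weekday advances by 5 (mod 7) from one leap year to the next four years later (or differs when a century non-leap intervenes).
Leap-day weekdays: 2172:Sat 2176:Thu 2180:Tue 2184:Sun 2188:Fri 2192:Wed 2196:Mon✓ 2204:Wed
Monday: 2196 → 1.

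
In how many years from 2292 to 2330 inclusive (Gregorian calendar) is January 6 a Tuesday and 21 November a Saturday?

3

Check each year's weekday for January 6 and 21 November:
  2292: Wed/Mon  2293: Fri/Tue  2294: Sat/Wed  2295: Sun/Thu  2296: Mon/Sat  2297: Wed/Sun  2298: Thu/Mon  2299: Fri/Tue  2300: Sat/Wed  2301: Sun/Thu  2302: Mon/Fri  2303: Tue/Sat ✓  2304: Wed/Mon  2305: Fri/Tue  …(11 more)…  2317: Sat/Wed  2318: Sun/Thu  2319: Mon/Fri  2320: Tue/Sun  2321: Thu/Mon  2322: Fri/Tue  2323: Sat/Wed  2324: Sun/Fri  2325: Tue/Sat ✓  2326: Wed/Sun  2327: Thu/Mon  2328: Fri/Wed  2329: Sun/Thu  2330: Mon/Fri
Both conditions hold in: 2303, 2314, 2325 — 3.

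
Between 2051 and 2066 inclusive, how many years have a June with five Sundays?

5

June has 30 days; it has five Sundays when Sunday falls among the first (month-length − 28) days — i.e. when June 1 is one of Sunday/Saturday.
June 1 by year: 2051:Thu 2052:Sat✓ 2053:Sun✓ 2054:Mon 2055:Tue 2056:Thu 2057:Fri 2058:Sat✓ 2059:Sun✓ 2060:Tue 2061:Wed 2062:Thu 2063:Fri 2064:Sun✓ 2065:Mon 2066:Tue
Years with five Sundays: 2052, 2053, 2058, 2059, 2064 → 5.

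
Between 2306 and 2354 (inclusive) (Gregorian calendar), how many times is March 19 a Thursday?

Track March 19's weekday year by year (advancing +1, or +2 across a Feb 29):
  2306: Mon  2307: Tue (+1)  2308: Thu (+2) ✓  2309: Fri (+1)  2310: Sat (+1)
  2311: Sun (+1)  2312: Tue (+2)  2313: Wed (+1)  2314: Thu (+1) ✓  2315: Fri (+1)
  2316: Sun (+2)  2317: Mon (+1)  2318: Tue (+1)  2319: Wed (+1)  … (21 more years) …
  2341: Wed (+1)  2342: Thu (+1) ✓  2343: Fri (+1)  2344: Sun (+2)  2345: Mon (+1)
  2346: Tue (+1)  2347: Wed (+1)  2348: Fri (+2)  2349: Sat (+1)  2350: Sun (+1)
  2351: Mon (+1)  2352: Wed (+2)  2353: Thu (+1) ✓  2354: Fri (+1)
Thursday years: 2308, 2314, 2325, 2331, 2336, 2342, 2353 — 7 in total.

7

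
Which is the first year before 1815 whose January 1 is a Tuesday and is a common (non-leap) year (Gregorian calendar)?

1811

Jan 1 advances by 2 weekdays after a leap year and by 1 after a common year.
1815: Jan 1 is Sunday.
1814: Saturday
1813: Friday
1812: Wednesday (leap)
1811: Tuesday
1811 begins on a Tuesday and is a common year.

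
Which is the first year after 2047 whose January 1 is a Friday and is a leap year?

2072

Jan 1 advances by 2 weekdays after a leap year and by 1 after a common year.
2047: Jan 1 is Tuesday.
2048: Wednesday (leap)
2049: Friday
2050: Saturday
2051: Sunday
2052: Monday (leap)
2053: Wednesday
2054: Thursday
2055: Friday
2056: Saturday (leap)
2057: Monday
2058: Tuesday
2059: Wednesday
2060: Thursday (leap)
2061: Saturday
2062: Sunday
2063: Monday
2064: Tuesday (leap)
2065: Thursday
2066: Friday
2067: Saturday
2068: Sunday (leap)
2069: Tuesday
2070: Wednesday
2071: Thursday
2072: Friday (leap)
2072 begins on a Friday and is a leap year.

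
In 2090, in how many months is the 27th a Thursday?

Check the 27th of each month of 2090: Jan 27: Fri, Feb 27: Mon, Mar 27: Mon, Apr 27: Thu, May 27: Sat, Jun 27: Tue, Jul 27: Thu, Aug 27: Sun, Sep 27: Wed, Oct 27: Fri, Nov 27: Mon, Dec 27: Wed.
Thursday occurs in April, July — 2 months.

2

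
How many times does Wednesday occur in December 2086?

December 2086 has 31 days and begins on Sunday.
The first Wednesday is December 4.
Wednesdays fall on 4, 11, 18, 25 — that's 4.

4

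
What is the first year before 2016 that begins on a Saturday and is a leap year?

2000

Jan 1 advances by 2 weekdays after a leap year and by 1 after a common year.
2016: Jan 1 is Friday (leap).
2015: Thursday
2014: Wednesday
2013: Tuesday
2012: Sunday (leap)
2011: Saturday
2010: Friday
2009: Thursday
2008: Tuesday (leap)
2007: Monday
2006: Sunday
2005: Saturday
2004: Thursday (leap)
2003: Wednesday
2002: Tuesday
2001: Monday
2000: Saturday (leap)
2000 begins on a Saturday and is a leap year.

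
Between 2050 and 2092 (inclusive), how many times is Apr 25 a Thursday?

6

Track Apr 25's weekday year by year (advancing +1, or +2 across a Feb 29):
  2050: Mon  2051: Tue (+1)  2052: Thu (+2) ✓  2053: Fri (+1)  2054: Sat (+1)
  2055: Sun (+1)  2056: Tue (+2)  2057: Wed (+1)  2058: Thu (+1) ✓  2059: Fri (+1)
  2060: Sun (+2)  2061: Mon (+1)  2062: Tue (+1)  2063: Wed (+1)  … (15 more years) …
  2079: Tue (+1)  2080: Thu (+2) ✓  2081: Fri (+1)  2082: Sat (+1)  2083: Sun (+1)
  2084: Tue (+2)  2085: Wed (+1)  2086: Thu (+1) ✓  2087: Fri (+1)  2088: Sun (+2)
  2089: Mon (+1)  2090: Tue (+1)  2091: Wed (+1)  2092: Fri (+2)
Thursday years: 2052, 2058, 2069, 2075, 2080, 2086 — 6 in total.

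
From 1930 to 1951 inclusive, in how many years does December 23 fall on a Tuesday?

3

Track December 23's weekday year by year (advancing +1, or +2 across a Feb 29):
  1930: Tue ✓  1931: Wed (+1)  1932: Fri (+2)  1933: Sat (+1)  1934: Sun (+1)
  1935: Mon (+1)  1936: Wed (+2)  1937: Thu (+1)  1938: Fri (+1)  1939: Sat (+1)
  1940: Mon (+2)  1941: Tue (+1) ✓  1942: Wed (+1)  1943: Thu (+1)  1944: Sat (+2)
  1945: Sun (+1)  1946: Mon (+1)  1947: Tue (+1) ✓  1948: Thu (+2)  1949: Fri (+1)
  1950: Sat (+1)  1951: Sun (+1)
Tuesday years: 1930, 1941, 1947 — 3 in total.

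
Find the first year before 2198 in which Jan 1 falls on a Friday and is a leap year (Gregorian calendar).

2196

Jan 1 advances by 2 weekdays after a leap year and by 1 after a common year.
2198: Jan 1 is Monday.
2197: Sunday
2196: Friday (leap)
2196 begins on a Friday and is a leap year.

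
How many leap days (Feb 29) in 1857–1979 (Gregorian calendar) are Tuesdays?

Leap years in 1857–1979: 29 of them.
Feb 29 weekday advances by 5 (mod 7) from one leap year to the next four years later (or differs when a century non-leap intervenes).
Leap-day weekdays: 1860:Wed 1864:Mon 1868:Sat 1872:Thu 1876:Tue✓ 1880:Sun 1884:Fri 1888:Wed 1892:Mon 1896:Sat 1904:Mon 1908:Sat 1912:Thu …(3 more)… 1928:Wed 1932:Mon 1936:Sat 1940:Thu 1944:Tue✓ 1948:Sun 1952:Fri 1956:Wed 1960:Mon 1964:Sat 1968:Thu 1972:Tue✓ 1976:Sun
Tuesday: 1876, 1916, 1944, 1972 → 4.

4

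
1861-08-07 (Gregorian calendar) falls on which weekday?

January 1, 1861 is a Tuesday.
August 7 is day 219 of the year, i.e. 218 days after Jan 1.
218 mod 7 = 1, so advance 1 weekday from Tuesday: Wednesday.

Wednesday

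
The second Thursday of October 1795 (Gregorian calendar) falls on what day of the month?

8

October 1, 1795 is a Thursday, so the first Thursday is the 1st.
The second Thursday is 1 + 7 = 8.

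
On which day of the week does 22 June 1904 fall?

Wednesday

January 1, 1904 is a Friday.
June 22 is day 174 of the year, i.e. 173 days after Jan 1.
173 mod 7 = 5, so advance 5 weekdays from Friday: Wednesday.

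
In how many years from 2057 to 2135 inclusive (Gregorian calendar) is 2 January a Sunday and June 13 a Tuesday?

2

Check each year's weekday for 2 January and June 13:
  2057: Tue/Wed  2058: Wed/Thu  2059: Thu/Fri  2060: Fri/Sun  2061: Sun/Mon  2062: Mon/Tue  2063: Tue/Wed  2064: Wed/Fri  2065: Fri/Sat  2066: Sat/Sun  2067: Sun/Mon  2068: Mon/Wed  2069: Wed/Thu  2070: Thu/Fri  …(51 more)…  2122: Fri/Sat  2123: Sat/Sun  2124: Sun/Tue ✓  2125: Tue/Wed  2126: Wed/Thu  2127: Thu/Fri  2128: Fri/Sun  2129: Sun/Mon  2130: Mon/Tue  2131: Tue/Wed  2132: Wed/Fri  2133: Fri/Sat  2134: Sat/Sun  2135: Sun/Mon
Both conditions hold in: 2084, 2124 — 2.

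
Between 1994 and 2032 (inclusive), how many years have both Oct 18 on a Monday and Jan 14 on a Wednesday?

2

Check each year's weekday for Oct 18 and Jan 14:
  1994: Tue/Fri  1995: Wed/Sat  1996: Fri/Sun  1997: Sat/Tue  1998: Sun/Wed  1999: Mon/Thu  2000: Wed/Fri  2001: Thu/Sun  2002: Fri/Mon  2003: Sat/Tue  2004: Mon/Wed ✓  2005: Tue/Fri  2006: Wed/Sat  2007: Thu/Sun  …(11 more)…  2019: Fri/Mon  2020: Sun/Tue  2021: Mon/Thu  2022: Tue/Fri  2023: Wed/Sat  2024: Fri/Sun  2025: Sat/Tue  2026: Sun/Wed  2027: Mon/Thu  2028: Wed/Fri  2029: Thu/Sun  2030: Fri/Mon  2031: Sat/Tue  2032: Mon/Wed ✓
Both conditions hold in: 2004, 2032 — 2.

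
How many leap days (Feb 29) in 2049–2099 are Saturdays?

Leap years in 2049–2099: 12 of them.
Feb 29 weekday advances by 5 (mod 7) from one leap year to the next four years later (or differs when a century non-leap intervenes).
Leap-day weekdays: 2052:Thu 2056:Tue 2060:Sun 2064:Fri 2068:Wed 2072:Mon 2076:Sat✓ 2080:Thu 2084:Tue 2088:Sun 2092:Fri 2096:Wed
Saturday: 2076 → 1.

1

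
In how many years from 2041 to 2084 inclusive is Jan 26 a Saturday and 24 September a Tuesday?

Check each year's weekday for Jan 26 and 24 September:
  2041: Sat/Tue ✓  2042: Sun/Wed  2043: Mon/Thu  2044: Tue/Sat  2045: Thu/Sun  2046: Fri/Mon  2047: Sat/Tue ✓  2048: Sun/Thu  2049: Tue/Fri  2050: Wed/Sat  2051: Thu/Sun  2052: Fri/Tue  2053: Sun/Wed  2054: Mon/Thu  …(16 more)…  2071: Mon/Thu  2072: Tue/Sat  2073: Thu/Sun  2074: Fri/Mon  2075: Sat/Tue ✓  2076: Sun/Thu  2077: Tue/Fri  2078: Wed/Sat  2079: Thu/Sun  2080: Fri/Tue  2081: Sun/Wed  2082: Mon/Thu  2083: Tue/Fri  2084: Wed/Sun
Both conditions hold in: 2041, 2047, 2058, 2069, 2075 — 5.

5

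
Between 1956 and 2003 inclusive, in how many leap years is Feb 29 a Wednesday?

Leap years in 1956–2003: 12 of them.
Feb 29 weekday advances by 5 (mod 7) from one leap year to the next four years later (or differs when a century non-leap intervenes).
Leap-day weekdays: 1956:Wed✓ 1960:Mon 1964:Sat 1968:Thu 1972:Tue 1976:Sun 1980:Fri 1984:Wed✓ 1988:Mon 1992:Sat 1996:Thu 2000:Tue
Wednesday: 1956, 1984 → 2.

2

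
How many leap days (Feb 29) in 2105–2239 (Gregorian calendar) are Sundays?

4

Leap years in 2105–2239: 32 of them.
Feb 29 weekday advances by 5 (mod 7) from one leap year to the next four years later (or differs when a century non-leap intervenes).
Leap-day weekdays: 2108:Wed 2112:Mon 2116:Sat 2120:Thu 2124:Tue 2128:Sun✓ 2132:Fri 2136:Wed 2140:Mon 2144:Sat 2148:Thu 2152:Tue 2156:Sun✓ …(6 more)… 2184:Sun✓ 2188:Fri 2192:Wed 2196:Mon 2204:Wed 2208:Mon 2212:Sat 2216:Thu 2220:Tue 2224:Sun✓ 2228:Fri 2232:Wed 2236:Mon
Sunday: 2128, 2156, 2184, 2224 → 4.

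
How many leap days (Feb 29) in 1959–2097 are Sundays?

5

Leap years in 1959–2097: 35 of them.
Feb 29 weekday advances by 5 (mod 7) from one leap year to the next four years later (or differs when a century non-leap intervenes).
Leap-day weekdays: 1960:Mon 1964:Sat 1968:Thu 1972:Tue 1976:Sun✓ 1980:Fri 1984:Wed 1988:Mon 1992:Sat 1996:Thu 2000:Tue 2004:Sun✓ 2008:Fri …(9 more)… 2048:Sat 2052:Thu 2056:Tue 2060:Sun✓ 2064:Fri 2068:Wed 2072:Mon 2076:Sat 2080:Thu 2084:Tue 2088:Sun✓ 2092:Fri 2096:Wed
Sunday: 1976, 2004, 2032, 2060, 2088 → 5.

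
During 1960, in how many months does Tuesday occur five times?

4

A month of length L has five Tuesdays iff its first Tuesday is on day ≤ L−28 (so day 1–3 in a 31-day month, 1–2 in a 30-day month, day 1 in a leap February).
Checking each month of 1960: Jan starts Fri (31d); Feb starts Mon (29d); Mar starts Tue (31d) ✓; Apr starts Fri (30d); May starts Sun (31d) ✓; Jun starts Wed (30d); Jul starts Fri (31d); Aug starts Mon (31d) ✓; Sep starts Thu (30d); Oct starts Sat (31d); Nov starts Tue (30d) ✓; Dec starts Thu (31d).
Five-Tuesday months: March, May, August, November → 4.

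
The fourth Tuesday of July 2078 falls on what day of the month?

26

July 1, 2078 is a Friday, so the first Tuesday is the 5th.
The fourth Tuesday is 5 + 21 = 26.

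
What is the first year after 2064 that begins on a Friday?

Jan 1 advances by 2 weekdays after a leap year and by 1 after a common year.
2064: Jan 1 is Tuesday (leap).
2065: Thursday
2066: Friday
2066 begins on a Friday

2066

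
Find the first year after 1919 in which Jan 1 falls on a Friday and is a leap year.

1932

Jan 1 advances by 2 weekdays after a leap year and by 1 after a common year.
1919: Jan 1 is Wednesday.
1920: Thursday (leap)
1921: Saturday
1922: Sunday
1923: Monday
1924: Tuesday (leap)
1925: Thursday
1926: Friday
1927: Saturday
1928: Sunday (leap)
1929: Tuesday
1930: Wednesday
1931: Thursday
1932: Friday (leap)
1932 begins on a Friday and is a leap year.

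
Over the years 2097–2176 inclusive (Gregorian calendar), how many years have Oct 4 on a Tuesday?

Track Oct 4's weekday year by year (advancing +1, or +2 across a Feb 29):
  2097: Fri  2098: Sat (+1)  2099: Sun (+1)  2100: Mon (+1)  2101: Tue (+1) ✓
  2102: Wed (+1)  2103: Thu (+1)  2104: Sat (+2)  2105: Sun (+1)  2106: Mon (+1)
  2107: Tue (+1) ✓  2108: Thu (+2)  2109: Fri (+1)  2110: Sat (+1)  … (52 more years) …
  2163: Tue (+1) ✓  2164: Thu (+2)  2165: Fri (+1)  2166: Sat (+1)  2167: Sun (+1)
  2168: Tue (+2) ✓  2169: Wed (+1)  2170: Thu (+1)  2171: Fri (+1)  2172: Sun (+2)
  2173: Mon (+1)  2174: Tue (+1) ✓  2175: Wed (+1)  2176: Fri (+2)
Tuesday years: 2101, 2107, 2112, 2118, 2129, 2135, 2140, 2146, 2157, 2163, 2168, 2174 — 12 in total.

12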